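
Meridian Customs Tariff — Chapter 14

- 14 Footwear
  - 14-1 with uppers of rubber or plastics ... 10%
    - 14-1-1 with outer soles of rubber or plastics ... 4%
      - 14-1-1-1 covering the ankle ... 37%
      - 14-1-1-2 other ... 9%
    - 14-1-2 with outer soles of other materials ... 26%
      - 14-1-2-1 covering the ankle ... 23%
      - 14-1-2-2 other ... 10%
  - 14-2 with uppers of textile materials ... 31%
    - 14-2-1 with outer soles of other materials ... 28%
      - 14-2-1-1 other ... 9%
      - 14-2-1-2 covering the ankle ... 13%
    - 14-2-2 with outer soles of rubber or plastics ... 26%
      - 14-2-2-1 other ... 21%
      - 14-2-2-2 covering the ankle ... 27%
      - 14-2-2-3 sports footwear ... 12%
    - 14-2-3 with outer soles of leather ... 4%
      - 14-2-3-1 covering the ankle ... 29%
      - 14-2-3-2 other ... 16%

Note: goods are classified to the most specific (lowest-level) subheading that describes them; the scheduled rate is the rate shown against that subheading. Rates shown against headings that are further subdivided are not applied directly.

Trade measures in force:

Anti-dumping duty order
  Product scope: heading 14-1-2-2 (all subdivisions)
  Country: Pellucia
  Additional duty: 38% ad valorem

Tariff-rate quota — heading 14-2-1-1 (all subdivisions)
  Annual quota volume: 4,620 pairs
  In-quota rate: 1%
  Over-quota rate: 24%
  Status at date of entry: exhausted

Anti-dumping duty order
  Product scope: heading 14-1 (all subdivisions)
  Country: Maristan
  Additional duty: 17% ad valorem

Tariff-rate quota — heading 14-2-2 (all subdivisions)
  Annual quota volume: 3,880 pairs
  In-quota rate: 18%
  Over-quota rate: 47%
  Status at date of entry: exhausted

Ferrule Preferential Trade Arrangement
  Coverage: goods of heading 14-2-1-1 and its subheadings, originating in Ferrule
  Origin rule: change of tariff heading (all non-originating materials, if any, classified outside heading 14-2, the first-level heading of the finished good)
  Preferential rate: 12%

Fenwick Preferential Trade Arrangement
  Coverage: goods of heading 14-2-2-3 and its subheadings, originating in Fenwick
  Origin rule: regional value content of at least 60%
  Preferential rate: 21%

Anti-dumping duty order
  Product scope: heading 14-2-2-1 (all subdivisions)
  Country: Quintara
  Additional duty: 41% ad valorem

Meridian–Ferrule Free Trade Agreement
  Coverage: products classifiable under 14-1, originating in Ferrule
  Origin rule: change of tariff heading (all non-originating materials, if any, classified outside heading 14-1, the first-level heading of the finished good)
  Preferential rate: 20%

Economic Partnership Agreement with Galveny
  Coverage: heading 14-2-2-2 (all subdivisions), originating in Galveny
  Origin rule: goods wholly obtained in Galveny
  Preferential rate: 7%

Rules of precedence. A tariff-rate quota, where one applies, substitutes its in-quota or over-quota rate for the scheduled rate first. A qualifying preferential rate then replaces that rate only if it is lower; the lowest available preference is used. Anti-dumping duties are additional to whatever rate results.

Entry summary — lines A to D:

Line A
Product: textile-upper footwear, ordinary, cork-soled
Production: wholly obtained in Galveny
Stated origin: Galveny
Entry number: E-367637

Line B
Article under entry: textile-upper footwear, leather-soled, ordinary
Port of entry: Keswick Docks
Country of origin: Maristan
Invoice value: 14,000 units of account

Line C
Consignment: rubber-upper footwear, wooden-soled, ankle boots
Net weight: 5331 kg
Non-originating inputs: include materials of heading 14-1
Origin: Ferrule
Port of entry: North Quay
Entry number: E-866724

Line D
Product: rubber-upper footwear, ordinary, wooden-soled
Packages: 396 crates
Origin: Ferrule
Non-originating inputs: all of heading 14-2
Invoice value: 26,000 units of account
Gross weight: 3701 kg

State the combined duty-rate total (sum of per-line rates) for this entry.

73%

Line A: textile-upper → 14-2; cork-soled → 14-2-1; ordinary → 14-2-1-1. Scheduled 9%. quota on 14-2-1-1 exhausted → over-quota 24%; Galveny agreement on 14-2-2-2: 14-2-1-1 not covered. → 24%.
Line B: textile-upper → 14-2; leather-soled → 14-2-3; ordinary → 14-2-3-2. Scheduled 16%. No special measure applies. → 16%.
Line C: rubber-upper → 14-1; wooden-soled → 14-1-2; ankle boots → 14-1-2-1. Scheduled 23%. Ferrule agreement on 14-2-1-1: 14-1-2-1 not covered; Ferrule agreement on 14-1: CTH not met. → 23%.
Line D: rubber-upper → 14-1; wooden-soled → 14-1-2; ordinary → 14-1-2-2. Scheduled 10%. Ferrule agreement on 14-2-1-1: 14-1-2-2 not covered; Ferrule agreement on 14-1: CTH met → 20% available; preference 20% not lower than 10% → no reduction. → 10%.
Sum: 24% + 16% + 23% + 10% = 73%.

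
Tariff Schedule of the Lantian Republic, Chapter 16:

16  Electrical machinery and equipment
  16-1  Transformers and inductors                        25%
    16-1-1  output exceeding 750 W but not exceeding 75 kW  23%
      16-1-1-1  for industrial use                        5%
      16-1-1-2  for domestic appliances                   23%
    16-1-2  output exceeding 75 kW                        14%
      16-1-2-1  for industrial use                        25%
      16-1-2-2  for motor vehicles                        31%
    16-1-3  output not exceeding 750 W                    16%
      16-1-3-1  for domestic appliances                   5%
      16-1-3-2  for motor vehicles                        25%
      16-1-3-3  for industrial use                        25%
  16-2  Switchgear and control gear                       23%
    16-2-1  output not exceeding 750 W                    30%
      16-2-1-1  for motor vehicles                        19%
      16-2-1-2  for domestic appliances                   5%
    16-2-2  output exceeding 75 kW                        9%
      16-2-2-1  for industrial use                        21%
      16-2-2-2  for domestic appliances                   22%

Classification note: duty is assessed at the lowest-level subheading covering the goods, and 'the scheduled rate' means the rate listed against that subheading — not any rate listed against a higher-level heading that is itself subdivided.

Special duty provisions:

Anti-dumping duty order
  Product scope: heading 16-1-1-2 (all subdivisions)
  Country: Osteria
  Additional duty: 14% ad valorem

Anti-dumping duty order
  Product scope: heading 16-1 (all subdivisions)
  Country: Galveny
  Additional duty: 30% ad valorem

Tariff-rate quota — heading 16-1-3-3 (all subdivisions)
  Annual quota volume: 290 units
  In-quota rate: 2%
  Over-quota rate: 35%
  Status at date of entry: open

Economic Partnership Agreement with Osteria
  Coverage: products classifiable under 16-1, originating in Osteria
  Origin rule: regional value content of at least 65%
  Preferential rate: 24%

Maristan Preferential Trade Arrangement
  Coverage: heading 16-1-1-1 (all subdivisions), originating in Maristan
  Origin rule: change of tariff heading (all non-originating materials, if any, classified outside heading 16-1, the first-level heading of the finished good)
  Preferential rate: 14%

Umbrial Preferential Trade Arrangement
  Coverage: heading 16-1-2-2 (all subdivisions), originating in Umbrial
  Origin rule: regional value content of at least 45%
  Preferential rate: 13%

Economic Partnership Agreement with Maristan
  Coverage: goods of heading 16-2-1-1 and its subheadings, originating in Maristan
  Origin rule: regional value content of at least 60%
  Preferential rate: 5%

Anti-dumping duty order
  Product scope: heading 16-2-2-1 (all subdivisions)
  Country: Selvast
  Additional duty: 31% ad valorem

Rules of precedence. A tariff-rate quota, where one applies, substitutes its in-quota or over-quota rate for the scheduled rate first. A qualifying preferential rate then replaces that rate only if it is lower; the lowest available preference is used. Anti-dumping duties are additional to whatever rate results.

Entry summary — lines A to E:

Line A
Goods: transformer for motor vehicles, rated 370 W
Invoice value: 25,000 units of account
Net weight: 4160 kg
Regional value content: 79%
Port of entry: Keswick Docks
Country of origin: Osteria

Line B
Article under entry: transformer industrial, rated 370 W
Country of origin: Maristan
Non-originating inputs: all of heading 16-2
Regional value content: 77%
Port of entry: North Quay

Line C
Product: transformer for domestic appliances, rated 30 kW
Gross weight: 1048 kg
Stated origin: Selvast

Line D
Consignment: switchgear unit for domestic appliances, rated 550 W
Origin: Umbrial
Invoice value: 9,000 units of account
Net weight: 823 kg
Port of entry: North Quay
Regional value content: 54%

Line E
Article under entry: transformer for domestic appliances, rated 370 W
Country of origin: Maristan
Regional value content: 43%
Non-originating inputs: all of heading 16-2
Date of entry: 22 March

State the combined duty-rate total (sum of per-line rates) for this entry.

59%

Line A: transformer → 16-1; rated 370 W → 16-1-3; for motor vehicles → 16-1-3-2. Scheduled 25%. Osteria agreement on 16-1: RVC ≥ 65% → 24% available; preferential 24%. → 24%.
Line B: transformer → 16-1; rated 370 W → 16-1-3; industrial → 16-1-3-3. Scheduled 25%. quota on 16-1-3-3 open → in-quota 2%; Maristan agreement on 16-1-1-1: 16-1-3-3 not covered; Maristan agreement on 16-2-1-1: 16-1-3-3 not covered. → 2%.
Line C: transformer → 16-1; rated 30 kW → 16-1-1; for domestic appliances → 16-1-1-2. Scheduled 23%. No special measure applies. → 23%.
Line D: switchgear unit → 16-2; rated 550 W → 16-2-1; for domestic appliances → 16-2-1-2. Scheduled 5%. Umbrial agreement on 16-1-2-2: 16-2-1-2 not covered. → 5%.
Line E: transformer → 16-1; rated 370 W → 16-1-3; for domestic appliances → 16-1-3-1. Scheduled 5%. Maristan agreement on 16-1-1-1: 16-1-3-1 not covered; Maristan agreement on 16-2-1-1: 16-1-3-1 not covered. → 5%.
Sum: 24% + 2% + 23% + 5% + 5% = 59%.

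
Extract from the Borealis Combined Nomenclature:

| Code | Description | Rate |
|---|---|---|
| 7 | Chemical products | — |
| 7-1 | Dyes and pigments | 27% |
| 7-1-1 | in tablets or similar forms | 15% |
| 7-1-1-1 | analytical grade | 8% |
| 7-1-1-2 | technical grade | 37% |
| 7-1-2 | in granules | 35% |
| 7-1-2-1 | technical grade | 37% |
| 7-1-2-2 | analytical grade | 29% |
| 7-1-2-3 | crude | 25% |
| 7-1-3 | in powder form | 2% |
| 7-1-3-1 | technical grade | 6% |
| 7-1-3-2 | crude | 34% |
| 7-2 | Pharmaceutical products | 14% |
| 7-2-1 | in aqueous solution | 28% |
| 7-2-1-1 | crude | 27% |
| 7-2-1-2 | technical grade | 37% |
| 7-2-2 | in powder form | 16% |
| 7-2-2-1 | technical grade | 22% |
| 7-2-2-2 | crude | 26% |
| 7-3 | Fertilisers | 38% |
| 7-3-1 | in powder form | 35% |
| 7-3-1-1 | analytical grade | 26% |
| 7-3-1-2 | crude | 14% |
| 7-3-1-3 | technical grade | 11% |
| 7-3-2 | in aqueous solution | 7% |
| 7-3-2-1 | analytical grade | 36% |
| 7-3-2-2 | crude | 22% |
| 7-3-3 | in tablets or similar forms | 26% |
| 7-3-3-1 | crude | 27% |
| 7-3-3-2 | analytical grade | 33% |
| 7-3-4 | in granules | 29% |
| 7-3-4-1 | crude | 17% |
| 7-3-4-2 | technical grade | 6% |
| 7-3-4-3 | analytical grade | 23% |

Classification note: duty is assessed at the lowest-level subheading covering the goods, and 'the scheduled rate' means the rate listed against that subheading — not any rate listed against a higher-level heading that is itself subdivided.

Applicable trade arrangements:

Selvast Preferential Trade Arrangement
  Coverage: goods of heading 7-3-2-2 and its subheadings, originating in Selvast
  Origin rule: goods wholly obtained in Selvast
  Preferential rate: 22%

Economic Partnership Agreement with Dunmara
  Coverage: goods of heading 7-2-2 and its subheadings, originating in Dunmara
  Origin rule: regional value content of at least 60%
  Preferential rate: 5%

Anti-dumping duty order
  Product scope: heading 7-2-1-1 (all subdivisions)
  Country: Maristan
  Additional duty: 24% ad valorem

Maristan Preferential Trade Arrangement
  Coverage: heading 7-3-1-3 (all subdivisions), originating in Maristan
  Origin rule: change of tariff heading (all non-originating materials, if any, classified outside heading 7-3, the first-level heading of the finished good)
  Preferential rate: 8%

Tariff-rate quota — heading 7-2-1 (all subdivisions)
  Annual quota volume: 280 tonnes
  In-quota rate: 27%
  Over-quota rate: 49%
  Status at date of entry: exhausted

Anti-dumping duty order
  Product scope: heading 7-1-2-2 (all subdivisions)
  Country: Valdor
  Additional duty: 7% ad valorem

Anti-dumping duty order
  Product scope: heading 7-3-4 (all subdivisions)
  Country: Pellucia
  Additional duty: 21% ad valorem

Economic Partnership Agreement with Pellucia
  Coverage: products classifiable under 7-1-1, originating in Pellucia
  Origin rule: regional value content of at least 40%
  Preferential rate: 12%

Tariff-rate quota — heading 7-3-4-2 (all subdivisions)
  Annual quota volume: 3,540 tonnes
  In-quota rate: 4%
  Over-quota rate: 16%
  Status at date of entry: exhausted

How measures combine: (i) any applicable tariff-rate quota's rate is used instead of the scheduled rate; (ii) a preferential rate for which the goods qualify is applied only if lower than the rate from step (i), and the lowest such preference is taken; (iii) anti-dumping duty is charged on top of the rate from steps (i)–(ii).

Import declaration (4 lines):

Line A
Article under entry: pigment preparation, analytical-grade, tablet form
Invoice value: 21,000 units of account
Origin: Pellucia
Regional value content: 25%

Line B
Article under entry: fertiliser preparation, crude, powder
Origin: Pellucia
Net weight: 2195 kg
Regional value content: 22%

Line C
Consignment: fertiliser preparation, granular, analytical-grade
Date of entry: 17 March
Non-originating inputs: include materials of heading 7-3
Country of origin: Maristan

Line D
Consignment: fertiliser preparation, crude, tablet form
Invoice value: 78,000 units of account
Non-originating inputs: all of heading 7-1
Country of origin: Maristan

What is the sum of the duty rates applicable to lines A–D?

Line A: pigment → 7-1; tablet form → 7-1-1; analytical-grade → 7-1-1-1. Scheduled 8%. Pellucia agreement on 7-1-1: RVC < 40%. → 8%.
Line B: fertiliser → 7-3; powder → 7-3-1; crude → 7-3-1-2. Scheduled 14%. Pellucia agreement on 7-1-1: 7-3-1-2 not covered. → 14%.
Line C: fertiliser → 7-3; granular → 7-3-4; analytical-grade → 7-3-4-3. Scheduled 23%. Maristan agreement on 7-3-1-3: 7-3-4-3 not covered. → 23%.
Line D: fertiliser → 7-3; tablet form → 7-3-3; crude → 7-3-3-1. Scheduled 27%. Maristan agreement on 7-3-1-3: 7-3-3-1 not covered. → 27%.
Sum: 8% + 14% + 23% + 27% = 72%.

72%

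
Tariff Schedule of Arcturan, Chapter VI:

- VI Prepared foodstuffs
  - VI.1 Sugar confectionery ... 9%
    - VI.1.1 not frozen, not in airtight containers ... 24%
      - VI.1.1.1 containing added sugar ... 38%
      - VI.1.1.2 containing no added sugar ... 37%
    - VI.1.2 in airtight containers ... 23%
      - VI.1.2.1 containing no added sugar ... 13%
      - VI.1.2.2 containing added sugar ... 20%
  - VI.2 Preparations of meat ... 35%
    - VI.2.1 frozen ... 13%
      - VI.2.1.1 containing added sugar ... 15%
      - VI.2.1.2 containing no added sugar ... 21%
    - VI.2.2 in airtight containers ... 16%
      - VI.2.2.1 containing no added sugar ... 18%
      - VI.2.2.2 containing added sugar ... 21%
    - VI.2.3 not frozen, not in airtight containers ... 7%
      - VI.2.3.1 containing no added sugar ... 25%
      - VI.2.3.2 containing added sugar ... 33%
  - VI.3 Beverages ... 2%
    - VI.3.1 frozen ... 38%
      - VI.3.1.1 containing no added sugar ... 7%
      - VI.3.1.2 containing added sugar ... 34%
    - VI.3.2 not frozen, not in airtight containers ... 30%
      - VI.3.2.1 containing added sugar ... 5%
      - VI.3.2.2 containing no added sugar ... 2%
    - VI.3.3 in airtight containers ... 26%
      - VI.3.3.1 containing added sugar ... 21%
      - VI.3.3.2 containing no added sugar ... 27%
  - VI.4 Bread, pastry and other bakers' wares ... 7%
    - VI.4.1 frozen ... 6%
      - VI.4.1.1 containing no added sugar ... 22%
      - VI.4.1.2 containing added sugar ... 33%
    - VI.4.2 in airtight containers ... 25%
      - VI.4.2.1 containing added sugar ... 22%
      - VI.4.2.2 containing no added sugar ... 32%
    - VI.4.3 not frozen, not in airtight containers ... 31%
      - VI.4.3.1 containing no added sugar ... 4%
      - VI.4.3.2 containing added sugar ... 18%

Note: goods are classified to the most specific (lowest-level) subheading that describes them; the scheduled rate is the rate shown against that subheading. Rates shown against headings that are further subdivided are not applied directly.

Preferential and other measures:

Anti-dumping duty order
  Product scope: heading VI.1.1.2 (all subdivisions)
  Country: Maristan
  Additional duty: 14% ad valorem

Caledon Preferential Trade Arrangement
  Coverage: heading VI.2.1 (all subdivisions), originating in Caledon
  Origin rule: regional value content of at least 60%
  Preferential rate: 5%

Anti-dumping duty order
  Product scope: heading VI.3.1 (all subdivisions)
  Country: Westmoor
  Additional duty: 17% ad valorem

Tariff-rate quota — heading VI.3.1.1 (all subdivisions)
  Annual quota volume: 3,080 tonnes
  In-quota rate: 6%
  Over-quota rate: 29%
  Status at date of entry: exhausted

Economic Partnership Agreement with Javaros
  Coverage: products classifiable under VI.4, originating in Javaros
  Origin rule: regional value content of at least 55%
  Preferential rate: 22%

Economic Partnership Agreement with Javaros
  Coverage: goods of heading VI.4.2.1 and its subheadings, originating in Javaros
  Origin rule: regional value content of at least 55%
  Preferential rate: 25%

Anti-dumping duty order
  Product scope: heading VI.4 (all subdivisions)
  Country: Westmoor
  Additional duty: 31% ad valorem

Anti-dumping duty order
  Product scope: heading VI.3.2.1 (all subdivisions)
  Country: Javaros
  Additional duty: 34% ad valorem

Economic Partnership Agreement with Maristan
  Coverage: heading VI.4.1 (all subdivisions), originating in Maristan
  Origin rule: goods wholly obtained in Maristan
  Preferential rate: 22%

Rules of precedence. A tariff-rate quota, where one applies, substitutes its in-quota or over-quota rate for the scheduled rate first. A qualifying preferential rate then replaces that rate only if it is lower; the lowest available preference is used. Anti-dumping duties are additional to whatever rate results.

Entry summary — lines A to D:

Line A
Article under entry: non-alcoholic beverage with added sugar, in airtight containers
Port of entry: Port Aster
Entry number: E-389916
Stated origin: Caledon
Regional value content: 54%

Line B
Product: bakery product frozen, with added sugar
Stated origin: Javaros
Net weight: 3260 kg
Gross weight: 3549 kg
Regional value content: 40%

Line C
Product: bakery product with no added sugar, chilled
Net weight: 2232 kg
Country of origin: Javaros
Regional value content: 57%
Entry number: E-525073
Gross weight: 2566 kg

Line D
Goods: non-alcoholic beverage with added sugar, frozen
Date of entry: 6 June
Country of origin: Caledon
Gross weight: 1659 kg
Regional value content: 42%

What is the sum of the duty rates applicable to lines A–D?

Line A: non-alcoholic beverage → VI.3; in airtight containers → VI.3.3; with added sugar → VI.3.3.1. Scheduled 21%. Caledon agreement on VI.2.1: VI.3.3.1 not covered. → 21%.
Line B: bakery product → VI.4; frozen → VI.4.1; with added sugar → VI.4.1.2. Scheduled 33%. Javaros agreement on VI.4: RVC < 55%; Javaros agreement on VI.4.2.1: VI.4.1.2 not covered. → 33%.
Line C: bakery product → VI.4; chilled → VI.4.3; with no added sugar → VI.4.3.1. Scheduled 4%. Javaros agreement on VI.4: RVC ≥ 55% → 22% available; Javaros agreement on VI.4.2.1: VI.4.3.1 not covered; preference 22% not lower than 4% → no reduction. → 4%.
Line D: non-alcoholic beverage → VI.3; frozen → VI.3.1; with added sugar → VI.3.1.2. Scheduled 34%. Caledon agreement on VI.2.1: VI.3.1.2 not covered. → 34%.
Sum: 21% + 33% + 4% + 34% = 92%.

92%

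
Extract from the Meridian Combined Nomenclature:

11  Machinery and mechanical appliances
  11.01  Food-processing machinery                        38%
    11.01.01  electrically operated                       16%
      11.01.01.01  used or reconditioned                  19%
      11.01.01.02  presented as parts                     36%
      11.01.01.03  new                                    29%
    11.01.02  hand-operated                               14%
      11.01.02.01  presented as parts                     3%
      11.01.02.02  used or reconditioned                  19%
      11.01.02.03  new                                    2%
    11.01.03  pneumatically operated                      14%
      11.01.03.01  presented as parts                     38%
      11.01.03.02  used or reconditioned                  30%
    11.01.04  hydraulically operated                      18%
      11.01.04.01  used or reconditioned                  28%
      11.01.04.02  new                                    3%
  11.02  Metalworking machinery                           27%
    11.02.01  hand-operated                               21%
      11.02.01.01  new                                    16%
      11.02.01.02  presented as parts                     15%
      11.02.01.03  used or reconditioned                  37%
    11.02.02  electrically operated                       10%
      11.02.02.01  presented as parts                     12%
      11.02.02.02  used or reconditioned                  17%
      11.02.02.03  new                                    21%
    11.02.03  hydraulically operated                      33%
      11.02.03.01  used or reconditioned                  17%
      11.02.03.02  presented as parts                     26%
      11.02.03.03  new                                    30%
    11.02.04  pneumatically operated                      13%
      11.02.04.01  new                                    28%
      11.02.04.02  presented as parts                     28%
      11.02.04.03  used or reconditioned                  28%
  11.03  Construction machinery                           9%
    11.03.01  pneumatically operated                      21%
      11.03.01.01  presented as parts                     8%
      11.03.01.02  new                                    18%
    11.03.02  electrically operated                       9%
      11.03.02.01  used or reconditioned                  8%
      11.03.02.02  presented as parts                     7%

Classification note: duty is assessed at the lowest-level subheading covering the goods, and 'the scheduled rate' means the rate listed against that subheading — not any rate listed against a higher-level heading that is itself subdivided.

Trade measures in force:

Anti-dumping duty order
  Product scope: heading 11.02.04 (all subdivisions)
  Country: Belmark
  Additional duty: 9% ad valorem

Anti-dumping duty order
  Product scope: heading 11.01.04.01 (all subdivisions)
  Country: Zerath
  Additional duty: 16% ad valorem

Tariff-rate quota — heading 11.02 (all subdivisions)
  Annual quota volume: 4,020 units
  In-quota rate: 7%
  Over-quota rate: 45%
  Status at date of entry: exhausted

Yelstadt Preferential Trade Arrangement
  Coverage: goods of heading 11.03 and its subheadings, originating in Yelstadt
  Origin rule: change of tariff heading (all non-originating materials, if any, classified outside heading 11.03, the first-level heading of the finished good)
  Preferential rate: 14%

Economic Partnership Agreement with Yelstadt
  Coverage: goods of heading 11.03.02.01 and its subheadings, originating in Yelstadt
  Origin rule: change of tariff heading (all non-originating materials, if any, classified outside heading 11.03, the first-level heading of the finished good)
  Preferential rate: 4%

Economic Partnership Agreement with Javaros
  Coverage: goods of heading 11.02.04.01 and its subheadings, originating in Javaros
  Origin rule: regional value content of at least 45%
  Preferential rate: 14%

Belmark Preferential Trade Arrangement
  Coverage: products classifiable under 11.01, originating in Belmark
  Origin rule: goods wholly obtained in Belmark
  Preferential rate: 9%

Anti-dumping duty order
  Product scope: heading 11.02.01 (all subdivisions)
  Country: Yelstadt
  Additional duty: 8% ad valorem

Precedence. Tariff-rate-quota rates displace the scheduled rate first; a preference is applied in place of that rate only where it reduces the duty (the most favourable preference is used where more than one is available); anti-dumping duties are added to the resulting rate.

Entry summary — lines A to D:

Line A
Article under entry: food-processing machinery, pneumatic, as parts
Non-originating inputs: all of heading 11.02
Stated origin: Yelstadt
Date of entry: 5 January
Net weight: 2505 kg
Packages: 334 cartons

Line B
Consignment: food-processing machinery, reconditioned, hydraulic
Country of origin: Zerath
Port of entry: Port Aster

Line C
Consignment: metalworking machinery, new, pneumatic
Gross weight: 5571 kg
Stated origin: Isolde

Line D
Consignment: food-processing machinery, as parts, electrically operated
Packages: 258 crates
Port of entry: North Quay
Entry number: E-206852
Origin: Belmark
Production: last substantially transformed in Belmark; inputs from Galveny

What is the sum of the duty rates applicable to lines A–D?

Line A: food-processing → 11.01; pneumatic → 11.01.03; as parts → 11.01.03.01. Scheduled 38%. Yelstadt agreement on 11.03: 11.01.03.01 not covered; Yelstadt agreement on 11.03.02.01: 11.01.03.01 not covered. → 38%.
Line B: food-processing → 11.01; hydraulic → 11.01.04; reconditioned → 11.01.04.01. Scheduled 28%. anti-dumping (Zerath, 11.01.04.01): +16%; total 28% + 16% = 44%. → 44%.
Line C: metalworking → 11.02; pneumatic → 11.02.04; new → 11.02.04.01. Scheduled 28%. quota on 11.02 exhausted → over-quota 45%. → 45%.
Line D: food-processing → 11.01; electrically operated → 11.01.01; as parts → 11.01.01.02. Scheduled 36%. Belmark agreement on 11.01: not wholly obtained. → 36%.
Sum: 38% + 44% + 45% + 36% = 163%.

163%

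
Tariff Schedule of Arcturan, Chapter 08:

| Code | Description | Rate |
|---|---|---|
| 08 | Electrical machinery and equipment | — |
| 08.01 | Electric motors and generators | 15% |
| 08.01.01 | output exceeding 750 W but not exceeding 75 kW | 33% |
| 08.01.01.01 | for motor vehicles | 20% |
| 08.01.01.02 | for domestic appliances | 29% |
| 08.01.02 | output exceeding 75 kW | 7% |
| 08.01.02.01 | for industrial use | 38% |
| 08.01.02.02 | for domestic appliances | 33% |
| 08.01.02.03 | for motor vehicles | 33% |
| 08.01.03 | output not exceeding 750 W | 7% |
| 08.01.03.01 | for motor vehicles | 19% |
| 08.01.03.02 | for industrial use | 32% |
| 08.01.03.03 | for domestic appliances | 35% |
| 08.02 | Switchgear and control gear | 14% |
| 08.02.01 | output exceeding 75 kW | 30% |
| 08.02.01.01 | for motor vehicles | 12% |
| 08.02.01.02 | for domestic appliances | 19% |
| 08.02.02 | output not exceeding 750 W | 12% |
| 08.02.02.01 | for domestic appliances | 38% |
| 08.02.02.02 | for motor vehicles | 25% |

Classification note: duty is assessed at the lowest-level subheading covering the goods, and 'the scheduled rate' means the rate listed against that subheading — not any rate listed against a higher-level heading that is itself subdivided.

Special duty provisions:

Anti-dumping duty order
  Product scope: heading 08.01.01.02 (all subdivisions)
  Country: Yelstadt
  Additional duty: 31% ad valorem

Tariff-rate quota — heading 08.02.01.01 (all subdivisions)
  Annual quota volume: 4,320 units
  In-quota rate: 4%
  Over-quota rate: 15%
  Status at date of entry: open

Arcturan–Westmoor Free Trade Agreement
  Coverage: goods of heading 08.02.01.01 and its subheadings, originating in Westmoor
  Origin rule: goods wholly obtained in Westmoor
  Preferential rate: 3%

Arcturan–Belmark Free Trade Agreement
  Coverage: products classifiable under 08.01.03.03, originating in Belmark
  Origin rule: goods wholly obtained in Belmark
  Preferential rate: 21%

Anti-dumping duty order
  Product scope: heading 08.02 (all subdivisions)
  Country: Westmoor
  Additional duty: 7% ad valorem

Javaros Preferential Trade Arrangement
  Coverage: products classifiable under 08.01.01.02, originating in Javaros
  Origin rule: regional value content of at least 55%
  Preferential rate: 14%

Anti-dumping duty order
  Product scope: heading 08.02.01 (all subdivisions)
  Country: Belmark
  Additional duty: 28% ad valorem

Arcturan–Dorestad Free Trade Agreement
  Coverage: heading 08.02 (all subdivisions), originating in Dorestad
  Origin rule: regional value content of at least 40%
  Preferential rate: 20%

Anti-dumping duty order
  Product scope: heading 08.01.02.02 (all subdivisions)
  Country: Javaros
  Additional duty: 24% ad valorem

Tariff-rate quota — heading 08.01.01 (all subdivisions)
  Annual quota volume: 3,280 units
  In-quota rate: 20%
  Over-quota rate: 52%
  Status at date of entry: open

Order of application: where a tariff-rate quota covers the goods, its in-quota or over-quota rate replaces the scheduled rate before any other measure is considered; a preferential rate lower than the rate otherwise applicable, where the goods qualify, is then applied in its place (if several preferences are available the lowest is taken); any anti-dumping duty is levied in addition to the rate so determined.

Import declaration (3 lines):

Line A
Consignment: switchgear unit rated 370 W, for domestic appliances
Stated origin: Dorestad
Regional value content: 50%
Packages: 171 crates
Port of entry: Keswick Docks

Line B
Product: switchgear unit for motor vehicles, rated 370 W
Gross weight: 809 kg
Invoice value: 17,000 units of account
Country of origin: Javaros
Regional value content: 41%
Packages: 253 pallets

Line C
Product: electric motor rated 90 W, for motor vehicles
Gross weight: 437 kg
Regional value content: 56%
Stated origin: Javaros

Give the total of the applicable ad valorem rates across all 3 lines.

64%

Line A: switchgear unit → 08.02; rated 370 W → 08.02.02; for domestic appliances → 08.02.02.01. Scheduled 38%. Dorestad agreement on 08.02: RVC ≥ 40% → 20% available; preferential 20%. → 20%.
Line B: switchgear unit → 08.02; rated 370 W → 08.02.02; for motor vehicles → 08.02.02.02. Scheduled 25%. Javaros agreement on 08.01.01.02: 08.02.02.02 not covered. → 25%.
Line C: electric motor → 08.01; rated 90 W → 08.01.03; for motor vehicles → 08.01.03.01. Scheduled 19%. Javaros agreement on 08.01.01.02: 08.01.03.01 not covered. → 19%.
Sum: 20% + 25% + 19% = 64%.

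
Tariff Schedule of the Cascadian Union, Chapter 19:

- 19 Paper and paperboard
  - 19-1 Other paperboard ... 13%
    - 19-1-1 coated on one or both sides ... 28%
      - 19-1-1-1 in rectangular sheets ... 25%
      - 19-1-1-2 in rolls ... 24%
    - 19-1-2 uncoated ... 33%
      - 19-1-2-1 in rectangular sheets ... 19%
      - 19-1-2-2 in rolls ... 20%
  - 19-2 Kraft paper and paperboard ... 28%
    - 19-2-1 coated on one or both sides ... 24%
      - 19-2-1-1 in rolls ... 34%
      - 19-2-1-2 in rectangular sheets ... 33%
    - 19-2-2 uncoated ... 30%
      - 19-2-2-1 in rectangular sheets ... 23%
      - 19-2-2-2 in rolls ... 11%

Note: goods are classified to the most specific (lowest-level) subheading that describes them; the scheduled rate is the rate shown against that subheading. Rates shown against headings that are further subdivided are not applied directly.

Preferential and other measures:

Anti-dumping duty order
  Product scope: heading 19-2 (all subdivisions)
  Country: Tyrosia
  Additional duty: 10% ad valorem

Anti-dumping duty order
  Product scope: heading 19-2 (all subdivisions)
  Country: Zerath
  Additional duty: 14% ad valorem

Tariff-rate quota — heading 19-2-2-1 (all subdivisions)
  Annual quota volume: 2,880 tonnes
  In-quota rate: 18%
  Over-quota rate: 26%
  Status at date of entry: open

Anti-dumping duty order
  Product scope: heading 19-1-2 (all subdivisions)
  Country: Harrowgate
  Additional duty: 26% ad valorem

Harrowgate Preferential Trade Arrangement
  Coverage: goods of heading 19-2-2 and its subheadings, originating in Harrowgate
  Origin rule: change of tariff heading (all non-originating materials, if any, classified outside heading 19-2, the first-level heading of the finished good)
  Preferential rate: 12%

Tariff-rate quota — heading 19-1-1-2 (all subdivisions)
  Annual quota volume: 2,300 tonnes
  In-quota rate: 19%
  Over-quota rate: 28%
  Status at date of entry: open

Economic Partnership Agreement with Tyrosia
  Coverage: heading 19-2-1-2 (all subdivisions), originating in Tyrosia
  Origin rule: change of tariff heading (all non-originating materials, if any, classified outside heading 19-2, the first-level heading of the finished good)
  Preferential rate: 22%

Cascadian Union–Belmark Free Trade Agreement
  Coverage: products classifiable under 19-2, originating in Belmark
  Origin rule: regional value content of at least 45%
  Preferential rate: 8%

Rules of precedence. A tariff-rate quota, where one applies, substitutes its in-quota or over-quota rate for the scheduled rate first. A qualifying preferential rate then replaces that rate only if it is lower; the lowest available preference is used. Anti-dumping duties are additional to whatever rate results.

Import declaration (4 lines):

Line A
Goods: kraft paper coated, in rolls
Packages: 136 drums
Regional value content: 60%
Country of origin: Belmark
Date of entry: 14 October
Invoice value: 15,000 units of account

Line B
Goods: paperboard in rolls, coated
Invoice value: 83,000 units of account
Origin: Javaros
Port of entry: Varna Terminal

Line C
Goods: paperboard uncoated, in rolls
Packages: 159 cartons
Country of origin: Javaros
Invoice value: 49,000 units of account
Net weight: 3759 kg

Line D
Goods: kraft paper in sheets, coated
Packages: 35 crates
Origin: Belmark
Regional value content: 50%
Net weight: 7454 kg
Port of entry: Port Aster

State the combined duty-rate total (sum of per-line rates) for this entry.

55%

Line A: kraft paper → 19-2; coated → 19-2-1; in rolls → 19-2-1-1. Scheduled 34%. Belmark agreement on 19-2: RVC ≥ 45% → 8% available; preferential 8%. → 8%.
Line B: paperboard → 19-1; coated → 19-1-1; in rolls → 19-1-1-2. Scheduled 24%. quota on 19-1-1-2 open → in-quota 19%. → 19%.
Line C: paperboard → 19-1; uncoated → 19-1-2; in rolls → 19-1-2-2. Scheduled 20%. No special measure applies. → 20%.
Line D: kraft paper → 19-2; coated → 19-2-1; in sheets → 19-2-1-2. Scheduled 33%. Belmark agreement on 19-2: RVC ≥ 45% → 8% available; preferential 8%. → 8%.
Sum: 8% + 19% + 20% + 8% = 55%.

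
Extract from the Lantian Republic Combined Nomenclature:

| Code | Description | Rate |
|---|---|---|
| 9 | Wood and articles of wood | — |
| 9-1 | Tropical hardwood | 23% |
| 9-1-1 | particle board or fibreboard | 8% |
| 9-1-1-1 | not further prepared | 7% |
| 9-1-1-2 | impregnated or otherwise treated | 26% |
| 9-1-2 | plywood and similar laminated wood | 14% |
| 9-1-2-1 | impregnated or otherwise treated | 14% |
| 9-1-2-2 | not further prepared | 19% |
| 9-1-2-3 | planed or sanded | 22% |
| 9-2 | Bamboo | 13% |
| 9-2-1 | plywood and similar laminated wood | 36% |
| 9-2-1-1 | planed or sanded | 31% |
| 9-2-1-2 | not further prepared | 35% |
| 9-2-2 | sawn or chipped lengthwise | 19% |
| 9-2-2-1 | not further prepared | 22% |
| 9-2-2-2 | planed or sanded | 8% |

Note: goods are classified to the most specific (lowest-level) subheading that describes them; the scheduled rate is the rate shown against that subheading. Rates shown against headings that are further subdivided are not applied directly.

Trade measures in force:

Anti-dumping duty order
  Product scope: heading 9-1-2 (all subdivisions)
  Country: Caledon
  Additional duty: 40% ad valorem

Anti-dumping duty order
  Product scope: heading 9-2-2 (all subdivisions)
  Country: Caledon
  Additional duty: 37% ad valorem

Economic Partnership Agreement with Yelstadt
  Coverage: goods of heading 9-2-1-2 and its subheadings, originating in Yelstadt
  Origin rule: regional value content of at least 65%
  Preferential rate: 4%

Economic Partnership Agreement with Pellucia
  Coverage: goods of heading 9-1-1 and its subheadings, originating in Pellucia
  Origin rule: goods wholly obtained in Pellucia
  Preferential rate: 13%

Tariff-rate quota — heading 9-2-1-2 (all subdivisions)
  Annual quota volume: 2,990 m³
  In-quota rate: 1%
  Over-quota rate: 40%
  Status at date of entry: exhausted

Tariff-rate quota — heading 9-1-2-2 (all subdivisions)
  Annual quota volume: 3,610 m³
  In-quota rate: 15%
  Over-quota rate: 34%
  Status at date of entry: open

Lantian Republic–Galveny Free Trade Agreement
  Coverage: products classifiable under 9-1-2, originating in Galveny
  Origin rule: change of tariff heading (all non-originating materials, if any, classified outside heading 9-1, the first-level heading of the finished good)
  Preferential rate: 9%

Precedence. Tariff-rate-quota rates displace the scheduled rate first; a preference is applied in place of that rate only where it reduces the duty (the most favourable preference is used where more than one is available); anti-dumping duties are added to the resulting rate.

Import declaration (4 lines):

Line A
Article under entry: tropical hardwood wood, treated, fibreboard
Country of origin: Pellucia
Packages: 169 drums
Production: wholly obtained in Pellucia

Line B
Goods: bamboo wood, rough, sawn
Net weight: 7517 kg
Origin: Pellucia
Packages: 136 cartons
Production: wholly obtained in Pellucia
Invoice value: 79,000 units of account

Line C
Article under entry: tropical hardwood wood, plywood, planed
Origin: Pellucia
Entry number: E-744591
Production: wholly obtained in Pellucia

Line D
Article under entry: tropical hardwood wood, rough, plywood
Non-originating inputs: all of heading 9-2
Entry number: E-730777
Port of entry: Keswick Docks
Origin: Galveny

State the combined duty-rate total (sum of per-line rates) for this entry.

Line A: tropical hardwood → 9-1; fibreboard → 9-1-1; treated → 9-1-1-2. Scheduled 26%. Pellucia agreement on 9-1-1: wholly obtained → 13% available; preferential 13%. → 13%.
Line B: bamboo → 9-2; sawn → 9-2-2; rough → 9-2-2-1. Scheduled 22%. Pellucia agreement on 9-1-1: 9-2-2-1 not covered. → 22%.
Line C: tropical hardwood → 9-1; plywood → 9-1-2; planed → 9-1-2-3. Scheduled 22%. Pellucia agreement on 9-1-1: 9-1-2-3 not covered. → 22%.
Line D: tropical hardwood → 9-1; plywood → 9-1-2; rough → 9-1-2-2. Scheduled 19%. quota on 9-1-2-2 open → in-quota 15%; Galveny agreement on 9-1-2: CTH met → 9% available; preferential 9%. → 9%.
Sum: 13% + 22% + 22% + 9% = 66%.

66%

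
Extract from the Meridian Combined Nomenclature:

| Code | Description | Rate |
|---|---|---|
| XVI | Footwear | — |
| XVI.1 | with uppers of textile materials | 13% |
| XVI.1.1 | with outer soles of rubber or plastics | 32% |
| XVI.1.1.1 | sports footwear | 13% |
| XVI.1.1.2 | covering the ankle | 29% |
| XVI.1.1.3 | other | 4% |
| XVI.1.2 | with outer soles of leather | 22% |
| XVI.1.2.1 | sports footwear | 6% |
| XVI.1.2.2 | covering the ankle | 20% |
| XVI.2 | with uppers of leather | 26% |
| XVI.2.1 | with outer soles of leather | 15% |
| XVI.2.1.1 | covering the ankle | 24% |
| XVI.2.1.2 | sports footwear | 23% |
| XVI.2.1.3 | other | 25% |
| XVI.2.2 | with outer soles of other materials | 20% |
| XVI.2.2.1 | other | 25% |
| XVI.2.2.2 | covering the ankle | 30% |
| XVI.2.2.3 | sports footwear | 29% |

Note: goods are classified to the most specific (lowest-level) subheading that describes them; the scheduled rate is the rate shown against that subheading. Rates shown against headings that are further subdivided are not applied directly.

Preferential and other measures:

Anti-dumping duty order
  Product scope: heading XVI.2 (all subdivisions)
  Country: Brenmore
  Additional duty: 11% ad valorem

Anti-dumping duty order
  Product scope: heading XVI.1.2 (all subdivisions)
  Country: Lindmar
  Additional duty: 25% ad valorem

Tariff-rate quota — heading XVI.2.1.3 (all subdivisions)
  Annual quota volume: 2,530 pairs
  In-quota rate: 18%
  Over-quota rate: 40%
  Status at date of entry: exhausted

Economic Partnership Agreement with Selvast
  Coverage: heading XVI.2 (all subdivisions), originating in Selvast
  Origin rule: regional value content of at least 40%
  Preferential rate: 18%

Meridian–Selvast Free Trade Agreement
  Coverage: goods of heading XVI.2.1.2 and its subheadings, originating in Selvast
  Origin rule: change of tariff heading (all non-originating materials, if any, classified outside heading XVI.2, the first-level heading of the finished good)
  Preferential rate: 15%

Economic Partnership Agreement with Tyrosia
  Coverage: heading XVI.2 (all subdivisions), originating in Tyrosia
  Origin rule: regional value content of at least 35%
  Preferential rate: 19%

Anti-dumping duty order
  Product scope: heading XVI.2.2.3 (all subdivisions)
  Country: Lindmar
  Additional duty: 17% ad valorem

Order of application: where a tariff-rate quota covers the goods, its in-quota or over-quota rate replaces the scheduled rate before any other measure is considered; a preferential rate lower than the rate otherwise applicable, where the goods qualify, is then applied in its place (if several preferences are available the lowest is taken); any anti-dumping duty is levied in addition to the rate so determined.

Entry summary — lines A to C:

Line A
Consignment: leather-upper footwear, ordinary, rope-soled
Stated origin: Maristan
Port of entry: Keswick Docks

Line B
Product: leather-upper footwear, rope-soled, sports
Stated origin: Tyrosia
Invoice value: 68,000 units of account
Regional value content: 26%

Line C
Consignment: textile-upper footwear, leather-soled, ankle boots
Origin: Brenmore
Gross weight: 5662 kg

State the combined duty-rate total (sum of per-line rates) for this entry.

Line A: leather-upper → XVI.2; rope-soled → XVI.2.2; ordinary → XVI.2.2.1. Scheduled 25%. No special measure applies. → 25%.
Line B: leather-upper → XVI.2; rope-soled → XVI.2.2; sports → XVI.2.2.3. Scheduled 29%. Tyrosia agreement on XVI.2: RVC < 35%. → 29%.
Line C: textile-upper → XVI.1; leather-soled → XVI.1.2; ankle boots → XVI.1.2.2. Scheduled 20%. No special measure applies. → 20%.
Sum: 25% + 29% + 20% = 74%.

74%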